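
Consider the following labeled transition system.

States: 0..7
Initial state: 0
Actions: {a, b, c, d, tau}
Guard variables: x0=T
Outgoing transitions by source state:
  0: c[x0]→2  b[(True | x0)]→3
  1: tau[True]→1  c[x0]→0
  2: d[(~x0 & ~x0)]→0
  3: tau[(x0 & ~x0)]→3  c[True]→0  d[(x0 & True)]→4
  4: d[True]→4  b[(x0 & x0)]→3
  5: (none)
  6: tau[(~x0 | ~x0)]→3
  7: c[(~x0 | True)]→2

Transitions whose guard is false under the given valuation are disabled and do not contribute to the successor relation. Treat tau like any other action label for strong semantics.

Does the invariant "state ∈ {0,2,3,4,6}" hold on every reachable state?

Safe = {0,2,3,4,6}
Reachable = {0,2,3,4}
  0: ok
  2: ok
  3: ok
  4: ok

Answer: INVARIANT HOLDS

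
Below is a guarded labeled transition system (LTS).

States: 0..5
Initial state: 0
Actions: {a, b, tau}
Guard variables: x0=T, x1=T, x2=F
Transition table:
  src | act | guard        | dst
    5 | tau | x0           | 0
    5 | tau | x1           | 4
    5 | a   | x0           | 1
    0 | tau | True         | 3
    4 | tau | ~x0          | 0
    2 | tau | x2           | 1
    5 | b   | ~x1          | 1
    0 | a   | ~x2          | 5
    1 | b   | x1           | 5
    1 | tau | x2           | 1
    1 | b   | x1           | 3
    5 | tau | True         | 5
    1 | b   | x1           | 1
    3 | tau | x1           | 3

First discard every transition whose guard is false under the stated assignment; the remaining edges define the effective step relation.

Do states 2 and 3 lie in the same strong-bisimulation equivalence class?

Compute ~ classes (split until stable):
  π0 = {{0,1,2,3,4,5}}
  π1 = {{0,5},{1},{2,4},{3}}
  π2 = {{0},{1},{2,4},{3},{5}}
Fixed point at round 3; 5 class(es).
class of 2: {2,4}; class of 3: {3}

Answer: NOT BISIMILAR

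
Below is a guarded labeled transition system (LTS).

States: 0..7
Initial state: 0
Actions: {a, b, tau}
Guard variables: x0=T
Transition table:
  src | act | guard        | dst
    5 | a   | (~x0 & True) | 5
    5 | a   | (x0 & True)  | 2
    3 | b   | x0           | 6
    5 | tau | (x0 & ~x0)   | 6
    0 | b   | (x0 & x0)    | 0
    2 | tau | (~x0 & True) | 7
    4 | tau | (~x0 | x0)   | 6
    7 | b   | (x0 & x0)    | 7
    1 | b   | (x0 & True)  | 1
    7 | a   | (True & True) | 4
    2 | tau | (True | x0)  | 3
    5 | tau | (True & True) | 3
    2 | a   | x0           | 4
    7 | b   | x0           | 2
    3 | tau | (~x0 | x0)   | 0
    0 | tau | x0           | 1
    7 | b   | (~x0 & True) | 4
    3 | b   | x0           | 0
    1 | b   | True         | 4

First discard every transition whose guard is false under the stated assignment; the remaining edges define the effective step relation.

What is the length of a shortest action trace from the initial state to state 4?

Answer: 2

Trace:
Layered search for 4:
  L0 = {0}
  L1 = {1}
  L2 = {4}
4 enters at depth 2; path tau·b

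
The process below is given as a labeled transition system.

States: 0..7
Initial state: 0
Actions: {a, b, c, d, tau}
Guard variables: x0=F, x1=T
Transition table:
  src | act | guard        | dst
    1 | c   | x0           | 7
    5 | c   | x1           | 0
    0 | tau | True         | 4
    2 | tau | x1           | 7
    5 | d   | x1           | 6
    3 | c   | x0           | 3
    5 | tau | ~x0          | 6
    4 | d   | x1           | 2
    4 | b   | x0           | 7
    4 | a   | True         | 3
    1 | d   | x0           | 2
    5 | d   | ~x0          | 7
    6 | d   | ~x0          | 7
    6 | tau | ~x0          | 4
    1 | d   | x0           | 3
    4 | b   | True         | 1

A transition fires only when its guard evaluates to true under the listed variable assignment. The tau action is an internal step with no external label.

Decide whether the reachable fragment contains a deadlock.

Answer: DEADLOCK at state 1

Analysis:
Reach set: {0,1,2,3,4,7}
  0: tau→4  [1 exit(s)]
  1: ∅  [no exit]
  2: tau→7  [1 exit(s)]
  3: ∅  [no exit]
  4: a→3  b→1  d→2  [3 exit(s)]
  7: ∅  [no exit]
witness 1: tau·b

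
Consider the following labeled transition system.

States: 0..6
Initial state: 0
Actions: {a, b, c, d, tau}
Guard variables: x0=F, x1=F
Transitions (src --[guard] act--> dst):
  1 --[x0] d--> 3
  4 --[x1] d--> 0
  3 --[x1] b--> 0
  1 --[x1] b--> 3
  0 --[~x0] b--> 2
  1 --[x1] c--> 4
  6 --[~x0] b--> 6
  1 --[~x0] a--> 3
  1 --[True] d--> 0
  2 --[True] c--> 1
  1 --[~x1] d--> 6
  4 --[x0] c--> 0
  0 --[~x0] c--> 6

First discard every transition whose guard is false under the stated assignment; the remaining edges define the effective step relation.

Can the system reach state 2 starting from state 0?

Answer: REACHABLE

Trace:
After dropping false guards: 7 live edges.
L0 = {0}
L1 = {2,6}  cumulative {0,2,6}
L2 = {1}  cumulative {0,1,2,6}
L3 = {3}  cumulative {0,1,2,3,6}
Reachable = {0,1,2,3,6}
trace reaching 2: b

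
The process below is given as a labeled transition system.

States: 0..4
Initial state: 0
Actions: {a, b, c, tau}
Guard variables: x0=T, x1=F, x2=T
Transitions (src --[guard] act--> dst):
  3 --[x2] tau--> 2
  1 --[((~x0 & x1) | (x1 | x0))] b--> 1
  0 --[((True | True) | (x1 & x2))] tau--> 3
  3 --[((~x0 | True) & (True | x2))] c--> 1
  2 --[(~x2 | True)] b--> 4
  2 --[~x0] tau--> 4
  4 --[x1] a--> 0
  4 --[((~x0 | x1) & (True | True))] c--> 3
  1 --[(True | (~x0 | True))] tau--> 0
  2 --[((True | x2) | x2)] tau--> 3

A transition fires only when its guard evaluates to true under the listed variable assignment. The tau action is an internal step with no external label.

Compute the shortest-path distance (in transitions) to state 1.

Answer: 2

Analysis:
Layered search for 1:
  L0 = {0}
  L1 = {3}
  L2 = {1,2}
depth(1)=2, e.g. tau·c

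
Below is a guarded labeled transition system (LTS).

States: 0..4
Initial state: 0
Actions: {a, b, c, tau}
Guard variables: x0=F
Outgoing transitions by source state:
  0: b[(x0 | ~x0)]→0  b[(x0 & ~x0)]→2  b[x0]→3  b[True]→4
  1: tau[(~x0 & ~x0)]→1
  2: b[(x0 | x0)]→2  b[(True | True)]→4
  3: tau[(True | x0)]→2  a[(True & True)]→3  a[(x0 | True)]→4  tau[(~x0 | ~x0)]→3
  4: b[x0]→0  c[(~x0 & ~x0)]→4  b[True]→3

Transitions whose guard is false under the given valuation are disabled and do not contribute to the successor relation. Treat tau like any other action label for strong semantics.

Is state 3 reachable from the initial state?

Answer: REACHABLE

Trace:
After dropping false guards: 10 live edges.
depth 0: {0}
depth 1: {4}  cumulative {0,4}
depth 2: {3}  cumulative {0,3,4}
depth 3: {2}  cumulative {0,2,3,4}
R = {0,2,3,4}
trace reaching 3: b·b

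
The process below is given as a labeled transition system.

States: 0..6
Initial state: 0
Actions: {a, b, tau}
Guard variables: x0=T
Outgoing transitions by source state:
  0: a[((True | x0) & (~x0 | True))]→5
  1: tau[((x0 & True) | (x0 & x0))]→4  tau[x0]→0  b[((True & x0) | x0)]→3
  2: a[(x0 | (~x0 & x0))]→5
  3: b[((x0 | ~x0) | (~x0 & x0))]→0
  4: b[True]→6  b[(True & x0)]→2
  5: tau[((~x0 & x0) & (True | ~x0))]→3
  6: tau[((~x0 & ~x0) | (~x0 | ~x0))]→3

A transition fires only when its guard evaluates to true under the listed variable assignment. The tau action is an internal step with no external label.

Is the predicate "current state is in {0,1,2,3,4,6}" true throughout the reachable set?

Answer: INVARIANT VIOLATED at state 5

Analysis:
Safe = {0,1,2,3,4,6}
Reachable = {0,5}
  0: ok
  5: VIOLATES
witness against invariant: a → 5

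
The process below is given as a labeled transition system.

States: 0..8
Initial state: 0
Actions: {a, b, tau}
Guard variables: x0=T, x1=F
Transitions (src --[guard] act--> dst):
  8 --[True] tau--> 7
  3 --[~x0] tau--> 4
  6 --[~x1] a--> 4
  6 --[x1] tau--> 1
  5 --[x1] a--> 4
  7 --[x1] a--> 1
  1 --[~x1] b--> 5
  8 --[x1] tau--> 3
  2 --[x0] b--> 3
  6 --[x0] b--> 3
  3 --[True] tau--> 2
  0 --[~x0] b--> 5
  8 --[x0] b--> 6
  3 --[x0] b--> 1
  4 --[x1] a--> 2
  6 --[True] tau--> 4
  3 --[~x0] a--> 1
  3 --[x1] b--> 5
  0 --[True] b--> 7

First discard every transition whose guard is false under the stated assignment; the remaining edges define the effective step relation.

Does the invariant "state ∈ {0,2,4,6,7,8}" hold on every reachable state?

Answer: INVARIANT HOLDS

Analysis:
Safe = {0,2,4,6,7,8}
Reachable = {0,7}
  0: safe
  7: safe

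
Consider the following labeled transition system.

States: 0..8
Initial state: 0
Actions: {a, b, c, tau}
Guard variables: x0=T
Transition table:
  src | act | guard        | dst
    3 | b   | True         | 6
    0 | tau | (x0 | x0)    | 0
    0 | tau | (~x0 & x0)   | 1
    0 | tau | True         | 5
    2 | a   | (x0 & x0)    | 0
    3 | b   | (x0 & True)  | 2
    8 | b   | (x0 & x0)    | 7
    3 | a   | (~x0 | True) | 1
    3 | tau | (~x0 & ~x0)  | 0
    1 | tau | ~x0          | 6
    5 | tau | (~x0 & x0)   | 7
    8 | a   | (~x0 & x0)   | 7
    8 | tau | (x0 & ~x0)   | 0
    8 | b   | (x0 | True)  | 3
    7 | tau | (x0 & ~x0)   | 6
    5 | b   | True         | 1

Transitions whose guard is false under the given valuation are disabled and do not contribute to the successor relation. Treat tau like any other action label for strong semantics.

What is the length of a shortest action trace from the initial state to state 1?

Breadth-first toward 1:
  depth 0: {0}
  depth 1: {5}
  depth 2: {1}
first hit 1 at d=2 via tau·b

Answer: 2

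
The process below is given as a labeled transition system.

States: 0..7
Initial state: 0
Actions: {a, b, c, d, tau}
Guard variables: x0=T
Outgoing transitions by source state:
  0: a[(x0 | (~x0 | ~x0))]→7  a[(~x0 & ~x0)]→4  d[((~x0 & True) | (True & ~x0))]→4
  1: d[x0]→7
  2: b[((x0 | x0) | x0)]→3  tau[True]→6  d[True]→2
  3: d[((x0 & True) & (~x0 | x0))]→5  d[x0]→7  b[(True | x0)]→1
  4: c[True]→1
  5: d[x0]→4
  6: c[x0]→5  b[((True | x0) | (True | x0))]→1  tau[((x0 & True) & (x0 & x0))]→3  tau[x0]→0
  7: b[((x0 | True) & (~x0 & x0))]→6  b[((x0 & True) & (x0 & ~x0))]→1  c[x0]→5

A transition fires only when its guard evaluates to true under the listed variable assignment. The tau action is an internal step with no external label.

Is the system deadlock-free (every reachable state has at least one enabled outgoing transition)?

Reach set: {0,1,4,5,7}
  0: a→7  [1 exit(s)]
  1: d→7  [1 exit(s)]
  4: c→1  [1 exit(s)]
  5: d→4  [1 exit(s)]
  7: c→5  [1 exit(s)]

Answer: DEADLOCK-FREE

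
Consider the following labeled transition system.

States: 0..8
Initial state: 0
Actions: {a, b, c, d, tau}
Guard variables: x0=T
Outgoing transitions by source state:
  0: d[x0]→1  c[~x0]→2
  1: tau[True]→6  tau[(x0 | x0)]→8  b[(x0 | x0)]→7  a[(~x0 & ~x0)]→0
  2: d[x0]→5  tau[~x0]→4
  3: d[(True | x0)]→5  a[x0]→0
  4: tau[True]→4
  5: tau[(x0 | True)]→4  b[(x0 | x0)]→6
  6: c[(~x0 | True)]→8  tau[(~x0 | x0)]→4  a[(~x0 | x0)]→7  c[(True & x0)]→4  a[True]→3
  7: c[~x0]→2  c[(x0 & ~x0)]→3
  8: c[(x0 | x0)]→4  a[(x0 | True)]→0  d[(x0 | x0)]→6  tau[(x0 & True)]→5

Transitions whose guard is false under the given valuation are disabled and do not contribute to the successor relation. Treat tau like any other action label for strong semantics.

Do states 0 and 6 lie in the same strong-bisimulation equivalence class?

Answer: NOT BISIMILAR

Working:
Bisimulation quotient by refinement:
  π0 = {{0,1,2,3,4,5,6,7,8}}
  π1 = {{0,2},{1,5},{3},{4},{6},{7},{8}}
  π2 = {{0,2},{1},{3},{4},{5},{6},{7},{8}}
  π3 = {{0},{1},{2},{3},{4},{5},{6},{7},{8}}
9 equivalence class(es) (converged in 4)
0∈{0}, 6∈{6}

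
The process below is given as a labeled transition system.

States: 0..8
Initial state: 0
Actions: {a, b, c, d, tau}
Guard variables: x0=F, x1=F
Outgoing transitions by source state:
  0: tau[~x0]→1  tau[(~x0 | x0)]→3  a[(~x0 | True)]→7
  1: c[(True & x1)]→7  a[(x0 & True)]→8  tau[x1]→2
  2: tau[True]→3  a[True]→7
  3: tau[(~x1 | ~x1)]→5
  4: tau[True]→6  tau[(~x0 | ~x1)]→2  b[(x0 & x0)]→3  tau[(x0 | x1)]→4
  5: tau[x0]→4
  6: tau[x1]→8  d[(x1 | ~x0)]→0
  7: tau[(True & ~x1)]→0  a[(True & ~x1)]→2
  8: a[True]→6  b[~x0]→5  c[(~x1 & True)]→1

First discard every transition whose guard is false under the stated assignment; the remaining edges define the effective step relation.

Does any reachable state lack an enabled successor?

Reach set: {0,1,2,3,5,7}
  0: a→7  tau→1  tau→3  [3 exit(s)]
  1: ∅  [STUCK]
  2: a→7  tau→3  [2 exit(s)]
  3: tau→5  [1 exit(s)]
  5: ∅  [STUCK]
  7: a→2  tau→0  [2 exit(s)]
Path to 1: tau

Answer: DEADLOCK at state 1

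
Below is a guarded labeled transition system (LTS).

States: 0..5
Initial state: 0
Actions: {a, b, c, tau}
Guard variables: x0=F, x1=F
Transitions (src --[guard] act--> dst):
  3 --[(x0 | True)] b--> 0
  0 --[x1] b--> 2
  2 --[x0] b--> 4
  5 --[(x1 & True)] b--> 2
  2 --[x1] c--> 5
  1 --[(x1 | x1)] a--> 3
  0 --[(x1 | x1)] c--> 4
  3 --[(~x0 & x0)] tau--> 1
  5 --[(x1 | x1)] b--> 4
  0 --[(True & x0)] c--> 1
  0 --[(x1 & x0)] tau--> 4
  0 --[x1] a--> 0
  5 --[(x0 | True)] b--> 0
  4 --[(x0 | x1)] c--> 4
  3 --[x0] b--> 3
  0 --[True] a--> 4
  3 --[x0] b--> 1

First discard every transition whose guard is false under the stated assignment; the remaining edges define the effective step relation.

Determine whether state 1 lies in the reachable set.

Answer: UNREACHABLE

Trace:
3 transition(s) survive guard evaluation.
L0 = {0}
L1 = {4}  cumulative {0,4}
Reachable = {0,4}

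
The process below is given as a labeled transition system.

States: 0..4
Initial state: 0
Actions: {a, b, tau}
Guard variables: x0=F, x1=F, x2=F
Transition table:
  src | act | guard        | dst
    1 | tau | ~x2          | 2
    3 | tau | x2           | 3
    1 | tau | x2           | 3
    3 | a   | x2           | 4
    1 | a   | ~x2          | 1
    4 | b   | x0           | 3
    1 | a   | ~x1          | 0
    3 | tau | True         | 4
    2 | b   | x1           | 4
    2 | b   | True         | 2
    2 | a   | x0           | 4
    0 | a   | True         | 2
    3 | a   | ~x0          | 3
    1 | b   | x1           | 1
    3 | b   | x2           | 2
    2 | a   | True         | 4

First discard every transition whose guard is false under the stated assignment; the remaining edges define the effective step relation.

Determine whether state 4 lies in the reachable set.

After dropping false guards: 8 live edges.
Layer 0: {0}
Layer 1: {2}  now seen {0,2}
Layer 2: {4}  now seen {0,2,4}
R = {0,2,4}
Path to 4: a·a

Answer: REACHABLE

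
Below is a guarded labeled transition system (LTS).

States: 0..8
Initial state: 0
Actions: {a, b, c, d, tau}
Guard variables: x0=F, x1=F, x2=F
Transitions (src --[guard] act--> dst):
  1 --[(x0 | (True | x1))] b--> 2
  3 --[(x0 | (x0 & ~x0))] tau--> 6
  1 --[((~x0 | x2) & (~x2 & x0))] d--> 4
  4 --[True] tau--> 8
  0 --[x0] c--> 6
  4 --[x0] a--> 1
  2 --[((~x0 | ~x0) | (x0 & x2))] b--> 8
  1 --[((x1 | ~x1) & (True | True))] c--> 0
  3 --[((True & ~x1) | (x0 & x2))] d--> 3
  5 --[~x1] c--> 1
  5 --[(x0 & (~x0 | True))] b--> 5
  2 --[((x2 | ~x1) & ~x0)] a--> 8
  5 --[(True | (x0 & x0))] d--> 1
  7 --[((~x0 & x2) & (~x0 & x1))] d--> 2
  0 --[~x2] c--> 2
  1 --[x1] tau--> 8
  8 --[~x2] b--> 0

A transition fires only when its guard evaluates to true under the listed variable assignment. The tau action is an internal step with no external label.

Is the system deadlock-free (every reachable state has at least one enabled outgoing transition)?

Reach set: {0,2,8}
  0: c→2  [1 exit(s)]
  2: a→8  b→8  [2 exit(s)]
  8: b→0  [1 exit(s)]

Answer: DEADLOCK-FREE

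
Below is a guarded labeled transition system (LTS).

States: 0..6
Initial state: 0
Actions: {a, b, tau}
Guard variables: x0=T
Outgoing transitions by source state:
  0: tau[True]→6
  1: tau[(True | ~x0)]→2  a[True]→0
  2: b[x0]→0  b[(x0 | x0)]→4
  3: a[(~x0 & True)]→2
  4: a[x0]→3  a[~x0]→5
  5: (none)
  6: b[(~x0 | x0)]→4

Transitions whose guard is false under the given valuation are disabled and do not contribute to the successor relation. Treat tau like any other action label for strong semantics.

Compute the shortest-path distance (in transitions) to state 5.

Layered search for 5:
  Layer 0: {0}
  Layer 1: {6}
  Layer 2: {4}
  Layer 3: {3}
5 never appears.

Answer: UNREACHABLE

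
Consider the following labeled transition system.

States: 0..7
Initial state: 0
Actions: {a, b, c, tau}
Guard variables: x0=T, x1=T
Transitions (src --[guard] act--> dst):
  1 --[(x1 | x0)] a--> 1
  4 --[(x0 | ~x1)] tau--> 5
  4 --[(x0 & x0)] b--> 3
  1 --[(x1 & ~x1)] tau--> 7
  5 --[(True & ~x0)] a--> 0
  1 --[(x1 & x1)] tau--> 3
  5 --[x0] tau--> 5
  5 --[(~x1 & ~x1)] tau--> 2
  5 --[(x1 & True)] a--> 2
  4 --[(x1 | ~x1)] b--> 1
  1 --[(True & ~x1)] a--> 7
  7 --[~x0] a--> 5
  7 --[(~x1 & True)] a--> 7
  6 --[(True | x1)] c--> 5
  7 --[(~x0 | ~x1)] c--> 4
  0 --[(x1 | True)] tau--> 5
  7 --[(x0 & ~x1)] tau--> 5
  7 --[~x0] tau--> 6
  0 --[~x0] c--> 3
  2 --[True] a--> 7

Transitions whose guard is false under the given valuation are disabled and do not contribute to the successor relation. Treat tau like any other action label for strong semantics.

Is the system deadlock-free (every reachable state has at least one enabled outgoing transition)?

Reach set: {0,2,5,7}
  0: tau→5  [1 exit(s)]
  2: a→7  [1 exit(s)]
  5: a→2  tau→5  [2 exit(s)]
  7: ∅  [deadlock]
trace reaching 7: tau·a·a

Answer: DEADLOCK at state 7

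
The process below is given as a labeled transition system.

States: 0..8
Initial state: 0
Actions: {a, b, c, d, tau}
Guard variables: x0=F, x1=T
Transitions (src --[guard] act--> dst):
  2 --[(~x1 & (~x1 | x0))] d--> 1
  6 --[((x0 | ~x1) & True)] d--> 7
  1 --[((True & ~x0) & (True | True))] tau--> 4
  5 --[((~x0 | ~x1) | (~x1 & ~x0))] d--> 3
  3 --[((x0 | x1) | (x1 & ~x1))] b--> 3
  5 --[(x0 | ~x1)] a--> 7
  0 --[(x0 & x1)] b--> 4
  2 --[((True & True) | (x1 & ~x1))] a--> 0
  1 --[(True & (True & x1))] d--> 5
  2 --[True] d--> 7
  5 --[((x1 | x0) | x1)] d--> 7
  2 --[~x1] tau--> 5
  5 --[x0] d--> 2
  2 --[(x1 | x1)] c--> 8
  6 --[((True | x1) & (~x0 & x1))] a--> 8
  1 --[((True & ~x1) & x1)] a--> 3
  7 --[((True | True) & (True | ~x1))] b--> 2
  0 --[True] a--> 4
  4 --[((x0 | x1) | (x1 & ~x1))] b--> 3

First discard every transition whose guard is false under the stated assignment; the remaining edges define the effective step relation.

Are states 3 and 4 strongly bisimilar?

Answer: BISIMILAR

Analysis:
Bisimulation quotient by refinement:
  π0 = {{0,1,2,3,4,5,6,7,8}}
  π1 = {{0,6},{1},{2},{3,4,7},{5},{8}}
  π2 = {{0},{1},{2},{3,4},{5},{6},{7},{8}}
8 equivalence class(es) (converged in 3)
3∈{3,4}, 4∈{3,4}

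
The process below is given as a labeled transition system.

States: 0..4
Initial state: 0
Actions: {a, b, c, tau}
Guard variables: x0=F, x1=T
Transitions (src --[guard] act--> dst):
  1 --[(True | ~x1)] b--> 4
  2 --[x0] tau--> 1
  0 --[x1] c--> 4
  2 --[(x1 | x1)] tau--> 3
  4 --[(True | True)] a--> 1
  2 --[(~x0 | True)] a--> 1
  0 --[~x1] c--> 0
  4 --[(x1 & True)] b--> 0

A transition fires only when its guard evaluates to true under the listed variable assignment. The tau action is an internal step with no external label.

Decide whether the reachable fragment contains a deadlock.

Answer: DEADLOCK-FREE

Analysis:
Reach set: {0,1,4}
  0: c→4  [deg 1]
  1: b→4  [deg 1]
  4: a→1  b→0  [deg 2]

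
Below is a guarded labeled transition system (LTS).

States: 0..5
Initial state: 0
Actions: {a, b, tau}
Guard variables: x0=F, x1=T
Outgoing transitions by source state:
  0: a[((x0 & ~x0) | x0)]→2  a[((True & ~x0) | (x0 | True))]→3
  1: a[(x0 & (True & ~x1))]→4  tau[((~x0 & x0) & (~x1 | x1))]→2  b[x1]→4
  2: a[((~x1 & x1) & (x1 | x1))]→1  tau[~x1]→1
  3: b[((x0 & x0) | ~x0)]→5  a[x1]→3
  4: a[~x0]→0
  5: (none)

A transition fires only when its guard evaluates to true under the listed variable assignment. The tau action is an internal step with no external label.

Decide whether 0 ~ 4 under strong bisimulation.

Refine partition for ~:
  round 0: {{0,1,2,3,4,5}}
  round 1: {{0,4},{1},{2,5},{3}}
  round 2: {{0},{1},{2,5},{3},{4}}
stable after 3 split(s): 5 block(s)
0∈{0}, 4∈{4}

Answer: NOT BISIMILAR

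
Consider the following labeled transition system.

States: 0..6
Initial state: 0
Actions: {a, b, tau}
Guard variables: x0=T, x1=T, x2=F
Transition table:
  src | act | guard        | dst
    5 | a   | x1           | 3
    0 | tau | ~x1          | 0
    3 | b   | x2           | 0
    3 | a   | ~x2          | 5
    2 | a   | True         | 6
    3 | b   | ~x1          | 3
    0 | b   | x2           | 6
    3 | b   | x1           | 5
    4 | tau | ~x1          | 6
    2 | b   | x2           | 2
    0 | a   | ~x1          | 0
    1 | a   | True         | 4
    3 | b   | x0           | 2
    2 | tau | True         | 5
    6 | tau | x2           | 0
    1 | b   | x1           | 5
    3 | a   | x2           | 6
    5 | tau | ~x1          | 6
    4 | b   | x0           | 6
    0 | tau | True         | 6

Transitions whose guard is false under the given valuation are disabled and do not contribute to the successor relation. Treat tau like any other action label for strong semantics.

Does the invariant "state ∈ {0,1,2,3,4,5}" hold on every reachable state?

Allowed set {0,1,2,3,4,5}
Reach set: {0,6}
  0: ok
  6: outside
witness against invariant: tau → 6

Answer: INVARIANT VIOLATED at state 6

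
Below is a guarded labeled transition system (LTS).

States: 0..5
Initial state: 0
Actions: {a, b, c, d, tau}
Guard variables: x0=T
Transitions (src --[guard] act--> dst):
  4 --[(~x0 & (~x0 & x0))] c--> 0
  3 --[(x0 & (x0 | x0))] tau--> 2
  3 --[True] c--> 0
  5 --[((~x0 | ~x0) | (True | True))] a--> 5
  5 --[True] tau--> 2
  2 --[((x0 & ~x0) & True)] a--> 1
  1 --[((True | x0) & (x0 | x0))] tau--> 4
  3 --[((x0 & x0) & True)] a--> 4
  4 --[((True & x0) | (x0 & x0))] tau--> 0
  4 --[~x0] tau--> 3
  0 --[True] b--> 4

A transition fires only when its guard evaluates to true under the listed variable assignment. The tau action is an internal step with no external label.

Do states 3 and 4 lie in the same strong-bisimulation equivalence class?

Answer: NOT BISIMILAR

Working:
Refine partition for ~:
  P[0] = {{0,1,2,3,4,5}}
  P[1] = {{0},{1,4},{2},{3},{5}}
  P[2] = {{0},{1},{2},{3},{4},{5}}
stable after 3 split(s): 6 block(s)
class of 3: {3}; class of 4: {4}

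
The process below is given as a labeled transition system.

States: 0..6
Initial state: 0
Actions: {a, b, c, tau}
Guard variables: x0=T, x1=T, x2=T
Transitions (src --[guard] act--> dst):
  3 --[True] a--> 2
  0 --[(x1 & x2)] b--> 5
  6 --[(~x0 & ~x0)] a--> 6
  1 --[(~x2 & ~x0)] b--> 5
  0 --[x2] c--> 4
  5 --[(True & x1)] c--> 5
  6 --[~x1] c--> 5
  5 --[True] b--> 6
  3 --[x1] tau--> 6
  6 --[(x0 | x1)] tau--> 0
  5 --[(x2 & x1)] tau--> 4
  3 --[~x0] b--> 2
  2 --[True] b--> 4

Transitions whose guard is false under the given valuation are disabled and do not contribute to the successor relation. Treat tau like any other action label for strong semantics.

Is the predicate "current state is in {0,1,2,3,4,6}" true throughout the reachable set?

Safe = {0,1,2,3,4,6}
R = {0,4,5,6}
  0: safe
  4: safe
  5: VIOLATES
  6: safe
witness against invariant: b → 5

Answer: INVARIANT VIOLATED at state 5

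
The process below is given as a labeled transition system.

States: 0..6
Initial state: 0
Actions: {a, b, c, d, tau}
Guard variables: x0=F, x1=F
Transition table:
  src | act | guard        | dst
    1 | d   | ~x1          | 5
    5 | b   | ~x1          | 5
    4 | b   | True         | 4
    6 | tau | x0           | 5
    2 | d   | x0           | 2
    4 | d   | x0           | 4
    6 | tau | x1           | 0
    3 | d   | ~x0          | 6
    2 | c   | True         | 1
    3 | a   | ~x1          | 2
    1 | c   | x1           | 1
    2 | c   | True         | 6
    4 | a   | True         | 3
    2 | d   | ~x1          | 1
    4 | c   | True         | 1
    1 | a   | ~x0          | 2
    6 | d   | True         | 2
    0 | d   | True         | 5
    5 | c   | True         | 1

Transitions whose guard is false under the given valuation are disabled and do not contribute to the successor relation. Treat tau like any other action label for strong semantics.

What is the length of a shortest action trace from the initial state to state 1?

Layered search for 1:
  Layer 0: {0}
  Layer 1: {5}
  Layer 2: {1}
depth(1)=2, e.g. d·c

Answer: 2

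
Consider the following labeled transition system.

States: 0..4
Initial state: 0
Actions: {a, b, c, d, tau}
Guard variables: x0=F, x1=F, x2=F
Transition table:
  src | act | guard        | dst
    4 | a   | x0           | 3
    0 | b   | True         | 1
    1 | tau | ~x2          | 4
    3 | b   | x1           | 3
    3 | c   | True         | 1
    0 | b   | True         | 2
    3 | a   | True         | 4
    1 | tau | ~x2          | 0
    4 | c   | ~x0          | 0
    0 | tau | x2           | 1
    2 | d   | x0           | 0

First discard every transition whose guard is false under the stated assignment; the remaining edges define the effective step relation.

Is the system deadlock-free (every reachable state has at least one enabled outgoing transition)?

Answer: DEADLOCK at state 2

Working:
R = {0,1,2,4}
  0: b→1  b→2  [2 exit(s)]
  1: tau→0  tau→4  [2 exit(s)]
  2: ∅  [deadlock]
  4: c→0  [1 exit(s)]
witness 2: b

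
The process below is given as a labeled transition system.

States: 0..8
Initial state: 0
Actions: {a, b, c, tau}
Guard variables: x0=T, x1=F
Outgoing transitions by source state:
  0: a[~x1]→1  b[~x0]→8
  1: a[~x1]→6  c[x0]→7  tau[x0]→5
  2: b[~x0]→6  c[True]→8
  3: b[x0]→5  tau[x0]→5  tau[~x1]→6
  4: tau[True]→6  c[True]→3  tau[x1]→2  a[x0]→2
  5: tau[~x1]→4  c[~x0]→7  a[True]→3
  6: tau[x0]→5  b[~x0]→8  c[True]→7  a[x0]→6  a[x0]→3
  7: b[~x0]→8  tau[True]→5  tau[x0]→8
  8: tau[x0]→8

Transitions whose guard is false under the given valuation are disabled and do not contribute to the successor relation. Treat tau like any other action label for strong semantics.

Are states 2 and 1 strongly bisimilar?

Bisimulation quotient by refinement:
  π0 = {{0,1,2,3,4,5,6,7,8}}
  π1 = {{0},{1,4,6},{2},{3},{5},{7,8}}
  π2 = {{0},{1},{2},{3},{4},{5},{6},{7},{8}}
stable after 3 split(s): 9 block(s)
2∈{2}, 1∈{1}

Answer: NOT BISIMILAR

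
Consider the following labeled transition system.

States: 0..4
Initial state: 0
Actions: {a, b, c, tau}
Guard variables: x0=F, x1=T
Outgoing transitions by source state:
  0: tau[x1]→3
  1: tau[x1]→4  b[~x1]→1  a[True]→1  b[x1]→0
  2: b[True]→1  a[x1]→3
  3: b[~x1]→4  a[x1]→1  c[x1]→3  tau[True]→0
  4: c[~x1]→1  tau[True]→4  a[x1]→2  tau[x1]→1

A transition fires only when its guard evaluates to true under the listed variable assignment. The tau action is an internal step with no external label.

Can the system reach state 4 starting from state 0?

12 transition(s) survive guard evaluation.
depth 0: {0}
depth 1: {3}  now seen {0,3}
depth 2: {1}  now seen {0,1,3}
depth 3: {4}  now seen {0,1,3,4}
depth 4: {2}  now seen {0,1,2,3,4}
Reach set: {0,1,2,3,4}
Path to 4: tau·a·tau

Answer: REACHABLE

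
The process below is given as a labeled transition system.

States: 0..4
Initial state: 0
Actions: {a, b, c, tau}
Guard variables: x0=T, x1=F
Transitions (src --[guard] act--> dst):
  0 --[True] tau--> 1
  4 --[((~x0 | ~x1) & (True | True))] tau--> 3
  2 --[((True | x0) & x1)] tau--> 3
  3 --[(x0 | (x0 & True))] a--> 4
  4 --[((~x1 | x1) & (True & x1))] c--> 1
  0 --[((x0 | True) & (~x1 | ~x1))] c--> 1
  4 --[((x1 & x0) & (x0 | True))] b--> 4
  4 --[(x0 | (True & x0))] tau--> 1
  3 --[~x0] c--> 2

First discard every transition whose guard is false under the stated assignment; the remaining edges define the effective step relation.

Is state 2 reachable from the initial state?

After dropping false guards: 5 live edges.
depth 0: {0}
depth 1: {1}  now seen {0,1}
Reach set: {0,1}

Answer: UNREACHABLE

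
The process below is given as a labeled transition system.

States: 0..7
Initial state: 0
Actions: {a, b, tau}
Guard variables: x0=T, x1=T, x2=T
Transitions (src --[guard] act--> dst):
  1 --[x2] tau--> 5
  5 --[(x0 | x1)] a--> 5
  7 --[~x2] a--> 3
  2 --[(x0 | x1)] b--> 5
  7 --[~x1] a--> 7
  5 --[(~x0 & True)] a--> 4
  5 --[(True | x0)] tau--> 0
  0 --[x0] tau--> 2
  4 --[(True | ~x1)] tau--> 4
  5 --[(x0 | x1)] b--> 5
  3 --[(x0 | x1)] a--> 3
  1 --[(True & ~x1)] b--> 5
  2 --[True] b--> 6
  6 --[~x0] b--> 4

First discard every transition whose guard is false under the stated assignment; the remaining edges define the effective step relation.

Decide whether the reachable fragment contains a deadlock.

R = {0,2,5,6}
  0: tau→2  [1 out]
  2: b→5  b→6  [2 out]
  5: a→5  b→5  tau→0  [3 out]
  6: ∅  [no exit]
Path to 6: tau·b

Answer: DEADLOCK at state 6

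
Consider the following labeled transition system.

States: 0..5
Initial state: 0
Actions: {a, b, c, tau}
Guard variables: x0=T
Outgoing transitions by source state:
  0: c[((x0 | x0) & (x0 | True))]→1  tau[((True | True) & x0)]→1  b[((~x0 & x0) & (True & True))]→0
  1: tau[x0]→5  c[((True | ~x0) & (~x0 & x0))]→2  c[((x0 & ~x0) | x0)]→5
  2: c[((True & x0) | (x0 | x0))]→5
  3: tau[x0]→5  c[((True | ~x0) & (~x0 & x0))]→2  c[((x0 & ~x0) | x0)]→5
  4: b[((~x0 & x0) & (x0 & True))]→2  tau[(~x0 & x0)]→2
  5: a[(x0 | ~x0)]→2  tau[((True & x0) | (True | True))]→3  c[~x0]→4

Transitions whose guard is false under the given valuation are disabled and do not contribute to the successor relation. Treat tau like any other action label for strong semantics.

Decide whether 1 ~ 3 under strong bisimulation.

Compute ~ classes (split until stable):
  round 0: {{0,1,2,3,4,5}}
  round 1: {{0,1,3},{2},{4},{5}}
  round 2: {{0},{1,3},{2},{4},{5}}
Fixed point at round 3; 5 class(es).
1∈{1,3}, 3∈{1,3}

Answer: BISIMILAR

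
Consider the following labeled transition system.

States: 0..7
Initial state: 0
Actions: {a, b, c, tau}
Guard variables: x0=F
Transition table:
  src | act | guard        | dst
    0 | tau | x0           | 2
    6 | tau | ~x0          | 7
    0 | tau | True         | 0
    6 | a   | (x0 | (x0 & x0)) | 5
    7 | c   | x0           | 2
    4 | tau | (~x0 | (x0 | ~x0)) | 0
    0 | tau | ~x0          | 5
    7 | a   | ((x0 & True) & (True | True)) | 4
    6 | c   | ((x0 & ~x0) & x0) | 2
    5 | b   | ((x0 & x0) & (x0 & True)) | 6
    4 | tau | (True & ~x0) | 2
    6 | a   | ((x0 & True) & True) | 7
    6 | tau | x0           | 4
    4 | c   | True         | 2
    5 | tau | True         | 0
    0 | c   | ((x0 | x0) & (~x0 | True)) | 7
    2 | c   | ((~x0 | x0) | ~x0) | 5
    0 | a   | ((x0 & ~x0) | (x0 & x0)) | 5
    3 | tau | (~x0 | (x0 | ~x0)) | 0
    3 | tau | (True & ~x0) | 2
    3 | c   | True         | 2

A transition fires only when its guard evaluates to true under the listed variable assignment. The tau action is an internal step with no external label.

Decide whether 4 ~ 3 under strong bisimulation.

Bisimulation quotient by refinement:
  round 0: {{0,1,2,3,4,5,6,7}}
  round 1: {{0,5,6},{1,7},{2},{3,4}}
  round 2: {{0,5},{1,7},{2},{3,4},{6}}
stable after 3 split(s): 5 block(s)
4∈{3,4}, 3∈{3,4}

Answer: BISIMILAR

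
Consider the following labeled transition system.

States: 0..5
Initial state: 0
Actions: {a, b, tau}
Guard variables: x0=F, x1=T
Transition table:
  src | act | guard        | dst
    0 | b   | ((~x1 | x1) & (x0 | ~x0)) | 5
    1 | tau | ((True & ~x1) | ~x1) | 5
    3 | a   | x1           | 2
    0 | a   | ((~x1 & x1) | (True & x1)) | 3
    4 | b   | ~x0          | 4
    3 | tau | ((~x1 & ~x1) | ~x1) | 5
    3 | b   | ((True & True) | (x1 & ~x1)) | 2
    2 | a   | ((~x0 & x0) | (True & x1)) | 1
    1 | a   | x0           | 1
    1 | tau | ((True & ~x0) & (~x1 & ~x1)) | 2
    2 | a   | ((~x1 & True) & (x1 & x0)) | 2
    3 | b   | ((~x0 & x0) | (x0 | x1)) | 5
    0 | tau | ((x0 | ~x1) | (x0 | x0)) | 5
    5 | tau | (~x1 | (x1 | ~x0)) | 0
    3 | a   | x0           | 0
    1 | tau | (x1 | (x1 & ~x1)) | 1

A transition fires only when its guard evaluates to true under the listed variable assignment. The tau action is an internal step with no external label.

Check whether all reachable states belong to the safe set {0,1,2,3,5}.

Answer: INVARIANT HOLDS

Working:
Safe = {0,1,2,3,5}
Reachable = {0,1,2,3,5}
  0: ✓
  1: ✓
  2: ✓
  3: ✓
  5: ✓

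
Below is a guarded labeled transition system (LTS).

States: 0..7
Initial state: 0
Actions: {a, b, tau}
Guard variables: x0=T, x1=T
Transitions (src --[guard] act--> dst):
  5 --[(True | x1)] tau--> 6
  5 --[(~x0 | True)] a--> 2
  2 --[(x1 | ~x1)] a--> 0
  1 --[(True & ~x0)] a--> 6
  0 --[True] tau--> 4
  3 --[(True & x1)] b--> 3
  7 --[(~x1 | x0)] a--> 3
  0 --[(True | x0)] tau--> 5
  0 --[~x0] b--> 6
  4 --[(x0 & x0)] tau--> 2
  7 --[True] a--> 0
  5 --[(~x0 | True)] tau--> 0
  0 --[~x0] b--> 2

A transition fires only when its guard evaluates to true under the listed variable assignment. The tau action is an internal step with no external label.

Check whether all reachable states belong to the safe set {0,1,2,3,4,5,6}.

Answer: INVARIANT HOLDS

Working:
Allowed set {0,1,2,3,4,5,6}
Reach set: {0,2,4,5,6}
  0: ok
  2: ok
  4: ok
  5: ok
  6: ok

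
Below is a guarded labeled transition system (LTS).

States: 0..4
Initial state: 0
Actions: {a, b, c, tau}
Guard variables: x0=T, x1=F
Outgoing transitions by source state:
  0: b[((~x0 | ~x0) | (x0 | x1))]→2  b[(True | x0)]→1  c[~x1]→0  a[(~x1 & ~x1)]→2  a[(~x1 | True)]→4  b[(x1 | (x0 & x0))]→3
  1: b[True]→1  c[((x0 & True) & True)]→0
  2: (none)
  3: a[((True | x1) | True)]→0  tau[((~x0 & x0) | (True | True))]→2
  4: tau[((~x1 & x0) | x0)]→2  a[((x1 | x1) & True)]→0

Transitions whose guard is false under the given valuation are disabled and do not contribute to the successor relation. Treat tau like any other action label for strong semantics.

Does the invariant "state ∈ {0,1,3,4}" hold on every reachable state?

Answer: INVARIANT VIOLATED at state 2

Working:
Allowed set {0,1,3,4}
R = {0,1,2,3,4}
  0: safe
  1: safe
  2: VIOLATES
  3: safe
  4: safe
counterexample path to 2: b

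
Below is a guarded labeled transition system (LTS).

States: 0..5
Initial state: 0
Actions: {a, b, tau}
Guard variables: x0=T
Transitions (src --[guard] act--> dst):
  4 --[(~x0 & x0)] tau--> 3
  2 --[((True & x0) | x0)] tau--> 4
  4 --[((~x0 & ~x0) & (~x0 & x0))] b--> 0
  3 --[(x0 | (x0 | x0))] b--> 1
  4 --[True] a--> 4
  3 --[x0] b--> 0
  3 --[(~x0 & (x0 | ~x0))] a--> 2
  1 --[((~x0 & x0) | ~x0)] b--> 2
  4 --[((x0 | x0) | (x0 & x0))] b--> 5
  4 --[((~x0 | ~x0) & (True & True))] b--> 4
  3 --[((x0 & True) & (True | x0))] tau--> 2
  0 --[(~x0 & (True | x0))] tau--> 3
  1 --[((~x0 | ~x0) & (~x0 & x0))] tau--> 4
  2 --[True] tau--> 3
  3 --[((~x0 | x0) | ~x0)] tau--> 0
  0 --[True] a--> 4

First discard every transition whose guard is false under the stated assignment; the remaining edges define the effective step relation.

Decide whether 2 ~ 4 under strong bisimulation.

Answer: NOT BISIMILAR

Trace:
Refine partition for ~:
  P[0] = {{0,1,2,3,4,5}}
  P[1] = {{0},{1,5},{2},{3},{4}}
5 equivalence class(es) (converged in 2)
class of 2: {2}; class of 4: {4}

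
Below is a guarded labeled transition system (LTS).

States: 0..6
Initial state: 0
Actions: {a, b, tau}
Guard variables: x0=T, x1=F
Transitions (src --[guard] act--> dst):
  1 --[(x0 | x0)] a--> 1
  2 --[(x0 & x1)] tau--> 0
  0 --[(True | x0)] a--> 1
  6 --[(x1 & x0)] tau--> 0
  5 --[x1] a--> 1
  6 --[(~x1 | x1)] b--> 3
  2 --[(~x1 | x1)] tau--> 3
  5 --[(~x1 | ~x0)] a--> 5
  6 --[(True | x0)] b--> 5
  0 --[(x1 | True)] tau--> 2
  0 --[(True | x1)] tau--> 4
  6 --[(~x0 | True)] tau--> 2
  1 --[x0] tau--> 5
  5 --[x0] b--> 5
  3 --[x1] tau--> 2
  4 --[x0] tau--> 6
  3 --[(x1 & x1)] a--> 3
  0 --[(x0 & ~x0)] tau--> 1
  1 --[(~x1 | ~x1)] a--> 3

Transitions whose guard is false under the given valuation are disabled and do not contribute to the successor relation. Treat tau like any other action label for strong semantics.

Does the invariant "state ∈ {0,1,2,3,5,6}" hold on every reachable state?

Answer: INVARIANT VIOLATED at state 4

Analysis:
Safe = {0,1,2,3,5,6}
Reachable = {0,1,2,3,4,5,6}
  0: safe
  1: safe
  2: safe
  3: safe
  4: ✗ unsafe
  5: safe
  6: safe
reach 4 via tau — violates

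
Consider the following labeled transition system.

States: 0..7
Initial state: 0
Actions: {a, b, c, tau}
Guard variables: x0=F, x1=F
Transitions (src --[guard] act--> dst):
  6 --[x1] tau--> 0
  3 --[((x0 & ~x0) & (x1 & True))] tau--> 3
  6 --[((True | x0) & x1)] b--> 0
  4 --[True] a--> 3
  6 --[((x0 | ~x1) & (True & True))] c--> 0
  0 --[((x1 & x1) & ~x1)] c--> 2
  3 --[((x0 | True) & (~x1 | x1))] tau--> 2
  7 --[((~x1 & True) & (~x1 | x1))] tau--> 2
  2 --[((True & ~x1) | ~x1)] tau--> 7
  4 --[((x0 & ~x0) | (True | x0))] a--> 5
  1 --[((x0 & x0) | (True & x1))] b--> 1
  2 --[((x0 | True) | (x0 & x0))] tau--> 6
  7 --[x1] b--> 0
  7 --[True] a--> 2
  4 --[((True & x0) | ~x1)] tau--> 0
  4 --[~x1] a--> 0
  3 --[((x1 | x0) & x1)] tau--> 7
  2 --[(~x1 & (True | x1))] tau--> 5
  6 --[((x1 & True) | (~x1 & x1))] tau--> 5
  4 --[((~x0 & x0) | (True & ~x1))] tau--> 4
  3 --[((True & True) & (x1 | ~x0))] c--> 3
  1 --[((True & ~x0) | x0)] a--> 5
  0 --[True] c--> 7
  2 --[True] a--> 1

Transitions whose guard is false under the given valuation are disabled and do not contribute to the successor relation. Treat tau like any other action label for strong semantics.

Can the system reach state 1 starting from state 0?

Answer: REACHABLE

Analysis:
16 transition(s) survive guard evaluation.
depth 0: {0}
depth 1: {7}  now seen {0,7}
depth 2: {2}  now seen {0,2,7}
depth 3: {1,5,6}  now seen {0,1,2,5,6,7}
Reach set: {0,1,2,5,6,7}
Path to 1: c·tau·a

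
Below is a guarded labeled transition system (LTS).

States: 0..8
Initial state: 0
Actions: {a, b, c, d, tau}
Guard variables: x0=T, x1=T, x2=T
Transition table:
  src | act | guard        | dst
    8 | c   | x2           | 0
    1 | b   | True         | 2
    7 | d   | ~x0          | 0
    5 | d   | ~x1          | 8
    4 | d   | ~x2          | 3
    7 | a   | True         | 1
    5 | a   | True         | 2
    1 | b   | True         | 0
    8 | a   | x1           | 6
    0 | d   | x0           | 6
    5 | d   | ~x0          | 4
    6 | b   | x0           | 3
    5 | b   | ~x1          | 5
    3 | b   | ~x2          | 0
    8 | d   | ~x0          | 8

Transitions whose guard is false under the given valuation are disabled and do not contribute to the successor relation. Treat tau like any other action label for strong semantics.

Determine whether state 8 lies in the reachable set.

Answer: UNREACHABLE

Working:
After dropping false guards: 8 live edges.
Layer 0: {0}
Layer 1: {6}  cumulative {0,6}
Layer 2: {3}  cumulative {0,3,6}
R = {0,3,6}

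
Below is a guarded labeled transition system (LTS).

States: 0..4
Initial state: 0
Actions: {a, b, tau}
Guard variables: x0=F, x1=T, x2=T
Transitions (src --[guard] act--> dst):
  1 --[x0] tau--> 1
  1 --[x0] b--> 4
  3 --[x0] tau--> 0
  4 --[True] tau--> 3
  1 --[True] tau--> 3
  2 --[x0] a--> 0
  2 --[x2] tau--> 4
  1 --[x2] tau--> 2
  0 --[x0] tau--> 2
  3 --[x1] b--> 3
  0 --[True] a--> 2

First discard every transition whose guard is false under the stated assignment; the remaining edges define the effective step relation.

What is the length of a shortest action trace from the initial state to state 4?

Breadth-first toward 4:
  depth 0: {0}
  depth 1: {2}
  depth 2: {4}
4 enters at depth 2; path a·tau

Answer: 2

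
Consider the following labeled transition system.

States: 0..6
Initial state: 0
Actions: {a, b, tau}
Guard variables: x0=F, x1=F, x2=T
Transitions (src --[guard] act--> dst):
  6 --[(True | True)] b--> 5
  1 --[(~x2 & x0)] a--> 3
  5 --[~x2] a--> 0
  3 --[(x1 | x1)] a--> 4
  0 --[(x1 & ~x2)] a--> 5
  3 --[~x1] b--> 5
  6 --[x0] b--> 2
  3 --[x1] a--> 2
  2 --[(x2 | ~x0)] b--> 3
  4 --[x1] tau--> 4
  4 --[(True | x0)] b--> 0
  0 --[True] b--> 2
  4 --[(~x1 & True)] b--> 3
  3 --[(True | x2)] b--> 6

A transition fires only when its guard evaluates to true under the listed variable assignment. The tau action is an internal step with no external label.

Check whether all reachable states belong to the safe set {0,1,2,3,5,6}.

Answer: INVARIANT HOLDS

Analysis:
Allowed set {0,1,2,3,5,6}
R = {0,2,3,5,6}
  0: ✓
  2: ✓
  3: ✓
  5: ✓
  6: ✓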